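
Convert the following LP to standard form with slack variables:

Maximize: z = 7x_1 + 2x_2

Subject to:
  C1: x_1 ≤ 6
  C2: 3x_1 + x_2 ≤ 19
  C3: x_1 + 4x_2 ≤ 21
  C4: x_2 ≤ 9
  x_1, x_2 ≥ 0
max z = 7x_1 + 2x_2

s.t.
  x_1 + s1 = 6
  3x_1 + x_2 + s2 = 19
  x_1 + 4x_2 + s3 = 21
  x_2 + s4 = 9
  x_1, x_2, s1, s2, s3, s4 ≥ 0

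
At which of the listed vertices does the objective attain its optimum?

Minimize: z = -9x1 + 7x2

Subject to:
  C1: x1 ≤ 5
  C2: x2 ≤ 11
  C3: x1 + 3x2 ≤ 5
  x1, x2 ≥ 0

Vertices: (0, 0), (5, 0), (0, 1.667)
(5, 0) with z = -45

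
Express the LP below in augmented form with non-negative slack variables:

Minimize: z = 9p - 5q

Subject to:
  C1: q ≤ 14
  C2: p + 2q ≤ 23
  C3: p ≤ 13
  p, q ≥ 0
min z = 9p - 5q

s.t.
  q + s1 = 14
  p + 2q + s2 = 23
  p + s3 = 13
  p, q, s1, s2, s3 ≥ 0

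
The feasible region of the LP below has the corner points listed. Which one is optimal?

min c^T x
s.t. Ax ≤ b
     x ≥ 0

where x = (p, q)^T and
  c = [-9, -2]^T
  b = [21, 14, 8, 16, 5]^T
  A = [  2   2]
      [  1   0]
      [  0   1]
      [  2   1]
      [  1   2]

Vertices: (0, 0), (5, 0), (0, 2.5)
Evaluating z = -9p - 2q at each vertex:
  (0, 0): z = 0
  (5, 0): z = -45
  (0, 2.5): z = -5

The smallest value is z = -45, attained at (5, 0).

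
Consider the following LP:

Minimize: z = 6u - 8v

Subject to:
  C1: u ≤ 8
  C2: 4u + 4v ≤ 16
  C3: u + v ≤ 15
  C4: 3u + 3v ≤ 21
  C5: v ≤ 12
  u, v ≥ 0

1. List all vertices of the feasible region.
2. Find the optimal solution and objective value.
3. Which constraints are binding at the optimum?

1. (0, 0), (4, 0), (0, 4)
2. u = 0, v = 4, z = -32
3. C2, u ≥ 0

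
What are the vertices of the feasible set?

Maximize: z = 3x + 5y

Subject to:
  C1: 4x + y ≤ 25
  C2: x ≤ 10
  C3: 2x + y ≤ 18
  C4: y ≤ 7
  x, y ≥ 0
Each vertex is the intersection of two constraint boundaries that also satisfies all remaining constraints:
  x = 0 and y = 0 → (0, 0)
  4x + y = 25 and y = 0 → (6.25, 0)
  4x + y = 25 and y = 7 → (4.5, 7)
  y = 7 and x = 0 → (0, 7)

Vertices: (0, 0), (6.25, 0), (4.5, 7), (0, 7)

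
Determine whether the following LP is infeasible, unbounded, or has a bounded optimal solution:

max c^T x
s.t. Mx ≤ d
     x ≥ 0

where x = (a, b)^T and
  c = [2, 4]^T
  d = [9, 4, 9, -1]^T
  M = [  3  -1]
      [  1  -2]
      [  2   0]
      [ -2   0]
Feasible point: (1, 0) satisfies every constraint, so the LP is feasible.
Direction d = (0, 1): for each constraint row a, a·d ≤ 0 —
  (3)(0) + (-1)(1) = -1 ≤ 0
  (1)(0) + (-2)(1) = -2 ≤ 0
  (2)(0) + (0)(1) = 0 ≤ 0
  (-2)(0) + (0)(1) = 0 ≤ 0
and d ≥ 0, so (1, 0) + t·d stays feasible for every t ≥ 0. Along this ray z = 2a + 4b changes by 4 per unit t, so z → +∞.

The LP is unbounded; z can be made arbitrarily large.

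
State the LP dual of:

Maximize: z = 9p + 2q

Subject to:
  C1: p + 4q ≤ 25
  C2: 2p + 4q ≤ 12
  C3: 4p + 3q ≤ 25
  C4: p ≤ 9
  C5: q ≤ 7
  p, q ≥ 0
Minimize: z = 25y1 + 12y2 + 25y3 + 9y4 + 7y5

Subject to:
  C1: -y1 - 2y2 - 4y3 - y4 ≤ -9
  C2: -4y1 - 4y2 - 3y3 - y5 ≤ -2
  y1, y2, y3, y4, y5 ≥ 0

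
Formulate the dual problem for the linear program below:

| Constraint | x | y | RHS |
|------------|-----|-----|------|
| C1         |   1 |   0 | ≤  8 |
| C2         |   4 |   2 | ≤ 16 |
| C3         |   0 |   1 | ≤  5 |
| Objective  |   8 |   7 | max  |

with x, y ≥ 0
Minimize: z = 8y1 + 16y2 + 5y3

Subject to:
  C1: -y1 - 4y2 ≤ -8
  C2: -2y2 - y3 ≤ -7
  y1, y2, y3 ≥ 0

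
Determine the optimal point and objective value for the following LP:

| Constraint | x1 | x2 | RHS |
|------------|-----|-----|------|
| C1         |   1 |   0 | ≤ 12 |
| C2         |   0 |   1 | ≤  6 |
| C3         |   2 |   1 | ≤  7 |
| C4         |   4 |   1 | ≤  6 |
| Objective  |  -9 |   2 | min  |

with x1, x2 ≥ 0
x1 = 1.5, x2 = 0, z = -13.5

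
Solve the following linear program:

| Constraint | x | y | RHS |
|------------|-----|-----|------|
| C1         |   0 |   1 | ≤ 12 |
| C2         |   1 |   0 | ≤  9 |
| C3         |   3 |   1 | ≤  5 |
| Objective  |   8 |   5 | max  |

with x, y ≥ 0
Each vertex is the intersection of two constraint boundaries that also satisfies all remaining constraints:
  x = 0 and y = 0 → (0, 0)
  3x + y = 5 and y = 0 → (1.667, 0)
  3x + y = 5 and x = 0 → (0, 5)

Evaluating z = 8x + 5y at each vertex:
  (0, 0): z = 0
  (1.667, 0): z = 13.33
  (0, 5): z = 25

The maximum is at (0, 5) with z = 25.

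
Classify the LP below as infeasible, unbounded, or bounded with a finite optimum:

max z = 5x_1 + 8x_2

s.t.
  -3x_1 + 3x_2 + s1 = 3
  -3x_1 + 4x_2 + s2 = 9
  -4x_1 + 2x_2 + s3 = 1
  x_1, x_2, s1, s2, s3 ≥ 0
Feasible point: (0, 0) satisfies every constraint, so the LP is feasible.
Direction d = (1, 0): for each constraint row a, a·d ≤ 0 —
  (-3)(1) + (3)(0) = -3 ≤ 0
  (-3)(1) + (4)(0) = -3 ≤ 0
  (-4)(1) + (2)(0) = -4 ≤ 0
and d ≥ 0, so (0, 0) + t·d stays feasible for every t ≥ 0. Along this ray z = 5x_1 + 8x_2 changes by 5 per unit t, so z → +∞.

The LP is unbounded; z can be made arbitrarily large.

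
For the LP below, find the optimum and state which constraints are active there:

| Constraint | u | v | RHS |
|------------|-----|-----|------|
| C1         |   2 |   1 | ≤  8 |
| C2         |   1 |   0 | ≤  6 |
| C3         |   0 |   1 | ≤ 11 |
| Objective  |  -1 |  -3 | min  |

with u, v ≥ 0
Optimal: u = 0, v = 8
Binding: C1, u ≥ 0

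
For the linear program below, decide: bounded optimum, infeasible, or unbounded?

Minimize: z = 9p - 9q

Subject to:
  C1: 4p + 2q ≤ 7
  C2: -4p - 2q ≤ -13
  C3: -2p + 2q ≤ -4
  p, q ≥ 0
C1 requires 4p + 2q ≤ 7, while C2 (-4p - 2q ≤ -13) is equivalent to 4p + 2q ≥ 13. Together they would need 13 ≤ 4p + 2q ≤ 7, which is impossible since 13 > 7. No point satisfies all constraints.

The feasible region is empty; the LP is infeasible.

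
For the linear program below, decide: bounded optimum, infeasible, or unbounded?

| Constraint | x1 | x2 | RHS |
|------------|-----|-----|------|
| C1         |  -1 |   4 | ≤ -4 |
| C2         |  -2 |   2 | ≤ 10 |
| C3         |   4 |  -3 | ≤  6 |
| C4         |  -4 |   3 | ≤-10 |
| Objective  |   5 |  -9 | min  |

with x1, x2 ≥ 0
C3 requires 4x1 - 3x2 ≤ 6, while C4 (-4x1 + 3x2 ≤ -10) is equivalent to 4x1 - 3x2 ≥ 10. Together they would need 10 ≤ 4x1 - 3x2 ≤ 6, which is impossible since 10 > 6. No point satisfies all constraints.

The feasible region is empty; the LP is infeasible.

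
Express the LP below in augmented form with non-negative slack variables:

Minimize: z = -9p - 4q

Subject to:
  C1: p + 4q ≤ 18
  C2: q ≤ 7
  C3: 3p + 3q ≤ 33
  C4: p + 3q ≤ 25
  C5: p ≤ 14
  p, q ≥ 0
min z = -9p - 4q

s.t.
  p + 4q + s1 = 18
  q + s2 = 7
  3p + 3q + s3 = 33
  p + 3q + s4 = 25
  p + s5 = 14
  p, q, s1, s2, s3, s4, s5 ≥ 0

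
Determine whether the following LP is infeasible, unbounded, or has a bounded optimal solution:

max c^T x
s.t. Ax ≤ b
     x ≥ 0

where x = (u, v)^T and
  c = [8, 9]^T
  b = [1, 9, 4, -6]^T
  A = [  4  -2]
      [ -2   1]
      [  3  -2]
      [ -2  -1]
Feasible point: (1, 4) satisfies every constraint, so the LP is feasible.
Direction d = (1, 2): for each constraint row a, a·d ≤ 0 —
  (4)(1) + (-2)(2) = 0 ≤ 0
  (-2)(1) + (1)(2) = 0 ≤ 0
  (3)(1) + (-2)(2) = -1 ≤ 0
  (-2)(1) + (-1)(2) = -4 ≤ 0
and d ≥ 0, so (1, 4) + t·d stays feasible for every t ≥ 0. Along this ray z = 8u + 9v changes by 26 per unit t, so z → +∞.

Unbounded — the objective can increase without bound over the feasible region.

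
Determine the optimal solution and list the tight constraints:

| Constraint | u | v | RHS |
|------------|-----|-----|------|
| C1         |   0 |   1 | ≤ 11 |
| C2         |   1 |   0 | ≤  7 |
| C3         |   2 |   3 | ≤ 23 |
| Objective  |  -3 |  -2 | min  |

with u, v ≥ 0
Optimal: u = 7, v = 3
Slack at optimum:
  C1: slack = 8
  C2: slack = 0 (binding)
  C3: slack = 0 (binding)
  u ≥ 0: u = 7
  v ≥ 0: v = 3
Binding constraints: C2, C3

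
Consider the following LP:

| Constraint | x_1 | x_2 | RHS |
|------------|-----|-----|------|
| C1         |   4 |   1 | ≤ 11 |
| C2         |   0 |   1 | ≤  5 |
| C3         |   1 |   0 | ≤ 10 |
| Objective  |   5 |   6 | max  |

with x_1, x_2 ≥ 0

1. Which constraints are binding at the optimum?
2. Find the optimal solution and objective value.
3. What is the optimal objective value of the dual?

1. C1, C2
2. x_1 = 1.5, x_2 = 5, z = 37.5
3. 37.5 (by strong duality, equal to the primal optimum)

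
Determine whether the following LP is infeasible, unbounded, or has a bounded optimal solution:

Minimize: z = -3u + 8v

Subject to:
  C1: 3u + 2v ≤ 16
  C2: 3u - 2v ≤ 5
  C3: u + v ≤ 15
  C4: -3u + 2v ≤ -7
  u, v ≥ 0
C2 requires 3u - 2v ≤ 5, while C4 (-3u + 2v ≤ -7) is equivalent to 3u - 2v ≥ 7. Together they would need 7 ≤ 3u - 2v ≤ 5, which is impossible since 7 > 5. No point satisfies all constraints.

Infeasible: no point satisfies all constraints simultaneously.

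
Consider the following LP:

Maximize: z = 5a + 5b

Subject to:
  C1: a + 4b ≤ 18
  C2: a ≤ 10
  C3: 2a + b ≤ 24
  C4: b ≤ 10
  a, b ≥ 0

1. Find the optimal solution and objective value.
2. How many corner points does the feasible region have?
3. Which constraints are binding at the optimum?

1. a = 10, b = 2, z = 60
2. 4
3. C1, C2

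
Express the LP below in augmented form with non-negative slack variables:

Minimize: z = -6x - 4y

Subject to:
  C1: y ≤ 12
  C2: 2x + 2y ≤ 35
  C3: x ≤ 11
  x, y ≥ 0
min z = -6x - 4y

s.t.
  y + s1 = 12
  2x + 2y + s2 = 35
  x + s3 = 11
  x, y, s1, s2, s3 ≥ 0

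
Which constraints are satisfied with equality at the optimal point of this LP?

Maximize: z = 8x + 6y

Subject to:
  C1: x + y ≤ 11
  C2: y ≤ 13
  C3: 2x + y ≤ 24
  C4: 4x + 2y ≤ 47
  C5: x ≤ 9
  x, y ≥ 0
Optimal: x = 9, y = 2
Binding: C1, C5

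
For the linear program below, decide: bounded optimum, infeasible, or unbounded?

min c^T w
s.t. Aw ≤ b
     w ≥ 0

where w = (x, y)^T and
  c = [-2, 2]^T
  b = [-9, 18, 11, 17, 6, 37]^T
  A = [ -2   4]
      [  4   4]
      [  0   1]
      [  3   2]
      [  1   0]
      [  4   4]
The point (4.5, 0) satisfies every constraint, so the LP is feasible; the constraints give x ≤ 6 and y ≤ 11, which with x, y ≥ 0 keep the feasible region inside a bounded box. A feasible, bounded LP attains a finite optimum at a vertex.

Evaluating z = -2x + 2y at each vertex:
  (4.5, 0): z = -9

Bounded optimum: z* = -9 at (4.5, 0).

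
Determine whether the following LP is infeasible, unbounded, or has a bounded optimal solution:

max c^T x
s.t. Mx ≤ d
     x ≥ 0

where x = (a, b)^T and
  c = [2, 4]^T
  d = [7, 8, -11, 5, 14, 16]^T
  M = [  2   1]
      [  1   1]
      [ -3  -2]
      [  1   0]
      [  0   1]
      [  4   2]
The point (0, 7) satisfies every constraint, so the LP is feasible; the constraints give a ≤ 5 and b ≤ 14, which with a, b ≥ 0 keep the feasible region inside a bounded box. A feasible, bounded LP attains a finite optimum at a vertex.

Feasible with finite optimum z* = 28 at (0, 7).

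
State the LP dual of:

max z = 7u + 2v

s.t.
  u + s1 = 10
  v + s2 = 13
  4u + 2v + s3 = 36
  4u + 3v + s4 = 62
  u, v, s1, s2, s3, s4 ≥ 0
Minimize: z = 10y1 + 13y2 + 36y3 + 62y4

Subject to:
  C1: -y1 - 4y3 - 4y4 ≤ -7
  C2: -y2 - 2y3 - 3y4 ≤ -2
  y1, y2, y3, y4 ≥ 0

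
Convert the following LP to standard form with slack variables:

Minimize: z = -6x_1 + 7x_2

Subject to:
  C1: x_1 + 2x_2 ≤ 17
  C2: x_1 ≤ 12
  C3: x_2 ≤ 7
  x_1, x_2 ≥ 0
min z = -6x_1 + 7x_2

s.t.
  x_1 + 2x_2 + s1 = 17
  x_1 + s2 = 12
  x_2 + s3 = 7
  x_1, x_2, s1, s2, s3 ≥ 0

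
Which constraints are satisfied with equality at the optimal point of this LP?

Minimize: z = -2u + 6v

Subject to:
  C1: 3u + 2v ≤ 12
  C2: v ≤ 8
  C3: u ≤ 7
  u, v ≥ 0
Optimal: u = 4, v = 0
Slack at optimum:
  C1: slack = 0 (binding)
  C2: slack = 8
  C3: slack = 3
  u ≥ 0: u = 4
  v ≥ 0: v = 0 (binding)
Binding constraints: C1, v ≥ 0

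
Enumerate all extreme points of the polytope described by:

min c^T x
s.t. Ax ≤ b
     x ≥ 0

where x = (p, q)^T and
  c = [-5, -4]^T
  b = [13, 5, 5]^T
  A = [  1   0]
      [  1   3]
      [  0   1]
Each vertex is the intersection of two constraint boundaries that also satisfies all remaining constraints:
  p = 0 and q = 0 → (0, 0)
  p + 3q = 5 and q = 0 → (5, 0)
  p + 3q = 5 and p = 0 → (0, 1.667)

Vertices: (0, 0), (5, 0), (0, 1.667)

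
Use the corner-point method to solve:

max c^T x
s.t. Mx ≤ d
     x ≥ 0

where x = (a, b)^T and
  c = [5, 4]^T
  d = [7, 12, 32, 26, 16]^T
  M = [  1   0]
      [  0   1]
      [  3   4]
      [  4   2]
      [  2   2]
a = 5, b = 3, z = 37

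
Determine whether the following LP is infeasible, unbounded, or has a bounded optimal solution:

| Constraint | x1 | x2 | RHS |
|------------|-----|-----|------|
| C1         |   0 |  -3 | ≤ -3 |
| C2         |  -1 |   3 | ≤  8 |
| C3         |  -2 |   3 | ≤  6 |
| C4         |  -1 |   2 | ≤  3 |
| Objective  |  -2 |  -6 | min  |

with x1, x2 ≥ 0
Feasible point: (0, 1) satisfies every constraint, so the LP is feasible.
Direction d = (1, 0): for each constraint row a, a·d ≤ 0 —
  (0)(1) + (-3)(0) = 0 ≤ 0
  (-1)(1) + (3)(0) = -1 ≤ 0
  (-2)(1) + (3)(0) = -2 ≤ 0
  (-1)(1) + (2)(0) = -1 ≤ 0
and d ≥ 0, so (0, 1) + t·d stays feasible for every t ≥ 0. Along this ray z = -2x1 - 6x2 changes by -2 per unit t, so z → −∞.

Unbounded: there is a feasible ray along which z → −∞.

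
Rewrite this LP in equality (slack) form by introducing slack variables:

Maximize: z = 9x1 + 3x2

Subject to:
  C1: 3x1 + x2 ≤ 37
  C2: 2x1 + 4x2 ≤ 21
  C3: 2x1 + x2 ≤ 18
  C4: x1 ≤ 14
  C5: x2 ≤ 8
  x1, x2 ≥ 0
max z = 9x1 + 3x2

s.t.
  3x1 + x2 + s1 = 37
  2x1 + 4x2 + s2 = 21
  2x1 + x2 + s3 = 18
  x1 + s4 = 14
  x2 + s5 = 8
  x1, x2, s1, s2, s3, s4, s5 ≥ 0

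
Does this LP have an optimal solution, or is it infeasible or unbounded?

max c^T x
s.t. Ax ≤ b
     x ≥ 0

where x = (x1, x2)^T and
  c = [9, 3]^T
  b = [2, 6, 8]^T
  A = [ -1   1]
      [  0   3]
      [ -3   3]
Feasible point: (0, 0) satisfies every constraint, so the LP is feasible.
Direction d = (1, 0): for each constraint row a, a·d ≤ 0 —
  (-1)(1) + (1)(0) = -1 ≤ 0
  (0)(1) + (3)(0) = 0 ≤ 0
  (-3)(1) + (3)(0) = -3 ≤ 0
and d ≥ 0, so (0, 0) + t·d stays feasible for every t ≥ 0. Along this ray z = 9x1 + 3x2 changes by 9 per unit t, so z → +∞.

The LP is unbounded; z can be made arbitrarily large.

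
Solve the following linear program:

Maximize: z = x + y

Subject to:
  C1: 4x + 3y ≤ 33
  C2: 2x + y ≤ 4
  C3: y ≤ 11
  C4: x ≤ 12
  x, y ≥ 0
x = 0, y = 4, z = 4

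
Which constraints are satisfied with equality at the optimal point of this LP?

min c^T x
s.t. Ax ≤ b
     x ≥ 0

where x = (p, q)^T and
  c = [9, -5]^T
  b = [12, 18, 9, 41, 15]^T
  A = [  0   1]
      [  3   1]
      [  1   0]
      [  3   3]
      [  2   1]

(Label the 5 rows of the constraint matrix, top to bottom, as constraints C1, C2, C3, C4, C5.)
Optimal: p = 0, q = 12
Slack at optimum:
  C1: slack = 0 (binding)
  C2: slack = 6
  C3: slack = 9
  C4: slack = 5
  C5: slack = 3
  p ≥ 0: p = 0 (binding)
  q ≥ 0: q = 12
Binding constraints: C1, p ≥ 0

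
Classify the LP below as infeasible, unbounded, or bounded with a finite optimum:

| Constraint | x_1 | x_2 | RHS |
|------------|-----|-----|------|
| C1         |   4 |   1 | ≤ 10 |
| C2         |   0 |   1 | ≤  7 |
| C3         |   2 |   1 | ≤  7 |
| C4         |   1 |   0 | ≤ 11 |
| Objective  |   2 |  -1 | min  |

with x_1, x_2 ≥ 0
The point (0, 7) satisfies every constraint, so the LP is feasible; the constraints give x_1 ≤ 11 and x_2 ≤ 7, which with x_1, x_2 ≥ 0 keep the feasible region inside a bounded box. A feasible, bounded LP attains a finite optimum at a vertex.

The LP has an optimal solution: (0, 7) with z = -7.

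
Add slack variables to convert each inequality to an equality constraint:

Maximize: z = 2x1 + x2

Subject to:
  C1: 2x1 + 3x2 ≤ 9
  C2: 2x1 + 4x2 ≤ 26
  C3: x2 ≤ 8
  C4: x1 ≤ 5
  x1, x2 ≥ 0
max z = 2x1 + x2

s.t.
  2x1 + 3x2 + s1 = 9
  2x1 + 4x2 + s2 = 26
  x2 + s3 = 8
  x1 + s4 = 5
  x1, x2, s1, s2, s3, s4 ≥ 0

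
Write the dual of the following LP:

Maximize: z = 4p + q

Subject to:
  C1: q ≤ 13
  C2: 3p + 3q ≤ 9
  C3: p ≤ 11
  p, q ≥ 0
Minimize: z = 13y1 + 9y2 + 11y3

Subject to:
  C1: -3y2 - y3 ≤ -4
  C2: -y1 - 3y2 ≤ -1
  y1, y2, y3 ≥ 0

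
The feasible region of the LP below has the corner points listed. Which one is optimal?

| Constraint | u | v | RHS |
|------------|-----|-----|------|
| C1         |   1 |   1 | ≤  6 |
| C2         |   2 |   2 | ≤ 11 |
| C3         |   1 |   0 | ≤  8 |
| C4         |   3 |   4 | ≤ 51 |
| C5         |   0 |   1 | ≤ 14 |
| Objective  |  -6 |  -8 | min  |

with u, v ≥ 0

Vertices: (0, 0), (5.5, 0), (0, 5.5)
Evaluating z = -6u - 8v at each vertex:
  (0, 0): z = 0
  (5.5, 0): z = -33
  (0, 5.5): z = -44

The smallest value is z = -44, attained at (0, 5.5).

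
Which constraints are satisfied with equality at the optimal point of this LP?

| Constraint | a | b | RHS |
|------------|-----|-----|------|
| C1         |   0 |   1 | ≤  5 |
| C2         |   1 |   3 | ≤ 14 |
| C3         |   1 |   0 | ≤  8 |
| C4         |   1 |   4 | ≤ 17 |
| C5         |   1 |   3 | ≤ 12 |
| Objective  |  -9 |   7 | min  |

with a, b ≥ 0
Optimal: a = 8, b = 0
Slack at optimum:
  C1: slack = 5
  C2: slack = 6
  C3: slack = 0 (binding)
  C4: slack = 9
  C5: slack = 4
  a ≥ 0: a = 8
  b ≥ 0: b = 0 (binding)
Binding constraints: C3, b ≥ 0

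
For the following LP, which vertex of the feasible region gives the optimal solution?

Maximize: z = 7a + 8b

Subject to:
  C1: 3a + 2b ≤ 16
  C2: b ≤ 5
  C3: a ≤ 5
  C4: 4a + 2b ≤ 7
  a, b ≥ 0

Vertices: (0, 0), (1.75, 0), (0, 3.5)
Evaluating z = 7a + 8b at each vertex:
  (0, 0): z = 0
  (1.75, 0): z = 12.25
  (0, 3.5): z = 28

The largest value is z = 28, attained at (0, 3.5).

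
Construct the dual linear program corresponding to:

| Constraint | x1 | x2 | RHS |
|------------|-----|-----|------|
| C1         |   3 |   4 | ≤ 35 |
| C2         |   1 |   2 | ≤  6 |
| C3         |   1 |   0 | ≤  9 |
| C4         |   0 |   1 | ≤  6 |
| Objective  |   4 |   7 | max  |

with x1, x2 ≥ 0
Minimize: z = 35y1 + 6y2 + 9y3 + 6y4

Subject to:
  C1: -3y1 - y2 - y3 ≤ -4
  C2: -4y1 - 2y2 - y4 ≤ -7
  y1, y2, y3, y4 ≥ 0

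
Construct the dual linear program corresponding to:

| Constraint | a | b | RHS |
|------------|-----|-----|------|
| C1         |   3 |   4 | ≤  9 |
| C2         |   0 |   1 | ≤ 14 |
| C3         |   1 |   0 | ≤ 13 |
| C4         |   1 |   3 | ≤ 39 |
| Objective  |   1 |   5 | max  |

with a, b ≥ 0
Minimize: z = 9y1 + 14y2 + 13y3 + 39y4

Subject to:
  C1: -3y1 - y3 - y4 ≤ -1
  C2: -4y1 - y2 - 3y4 ≤ -5
  y1, y2, y3, y4 ≥ 0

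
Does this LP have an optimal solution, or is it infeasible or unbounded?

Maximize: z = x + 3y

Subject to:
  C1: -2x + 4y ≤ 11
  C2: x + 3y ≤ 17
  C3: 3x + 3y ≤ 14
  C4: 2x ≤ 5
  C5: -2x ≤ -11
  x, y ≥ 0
C4 requires 2x ≤ 5, while C5 (-2x ≤ -11) is equivalent to 2x ≥ 11. Together they would need 11 ≤ 2x ≤ 5, which is impossible since 11 > 5. No point satisfies all constraints.

Infeasible: no point satisfies all constraints simultaneously.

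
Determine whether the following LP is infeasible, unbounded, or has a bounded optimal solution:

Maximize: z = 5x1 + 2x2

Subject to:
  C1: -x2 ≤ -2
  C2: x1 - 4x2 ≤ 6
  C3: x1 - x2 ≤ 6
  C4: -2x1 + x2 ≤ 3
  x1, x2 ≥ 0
Feasible point: (0, 2) satisfies every constraint, so the LP is feasible.
Direction d = (1, 1): for each constraint row a, a·d ≤ 0 —
  (0)(1) + (-1)(1) = -1 ≤ 0
  (1)(1) + (-4)(1) = -3 ≤ 0
  (1)(1) + (-1)(1) = 0 ≤ 0
  (-2)(1) + (1)(1) = -1 ≤ 0
and d ≥ 0, so (0, 2) + t·d stays feasible for every t ≥ 0. Along this ray z = 5x1 + 2x2 changes by 7 per unit t, so z → +∞.

The LP is unbounded; z can be made arbitrarily large.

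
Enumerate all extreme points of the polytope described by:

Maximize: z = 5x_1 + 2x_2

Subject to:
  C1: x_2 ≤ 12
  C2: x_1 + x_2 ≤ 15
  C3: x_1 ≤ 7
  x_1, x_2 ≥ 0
Each vertex is the intersection of two constraint boundaries that also satisfies all remaining constraints:
  x_1 = 0 and x_2 = 0 → (0, 0)
  x_1 = 7 and x_2 = 0 → (7, 0)
  x_1 + x_2 = 15 and x_1 = 7 → (7, 8)
  x_2 = 12 and x_1 + x_2 = 15 → (3, 12)
  x_2 = 12 and x_1 = 0 → (0, 12)

Vertices: (0, 0), (7, 0), (7, 8), (3, 12), (0, 12)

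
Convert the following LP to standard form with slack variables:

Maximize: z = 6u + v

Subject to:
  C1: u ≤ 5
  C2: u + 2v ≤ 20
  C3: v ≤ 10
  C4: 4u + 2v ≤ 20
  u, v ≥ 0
max z = 6u + v

s.t.
  u + s1 = 5
  u + 2v + s2 = 20
  v + s3 = 10
  4u + 2v + s4 = 20
  u, v, s1, s2, s3, s4 ≥ 0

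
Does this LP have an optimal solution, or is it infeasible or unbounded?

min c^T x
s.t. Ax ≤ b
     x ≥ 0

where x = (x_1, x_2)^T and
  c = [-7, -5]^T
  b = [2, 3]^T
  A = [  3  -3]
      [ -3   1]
Feasible point: (0, 0) satisfies every constraint, so the LP is feasible.
Direction d = (1, 1): for each constraint row a, a·d ≤ 0 —
  (3)(1) + (-3)(1) = 0 ≤ 0
  (-3)(1) + (1)(1) = -2 ≤ 0
and d ≥ 0, so (0, 0) + t·d stays feasible for every t ≥ 0. Along this ray z = -7x_1 - 5x_2 changes by -12 per unit t, so z → −∞.

The LP is unbounded; z can be made arbitrarily small.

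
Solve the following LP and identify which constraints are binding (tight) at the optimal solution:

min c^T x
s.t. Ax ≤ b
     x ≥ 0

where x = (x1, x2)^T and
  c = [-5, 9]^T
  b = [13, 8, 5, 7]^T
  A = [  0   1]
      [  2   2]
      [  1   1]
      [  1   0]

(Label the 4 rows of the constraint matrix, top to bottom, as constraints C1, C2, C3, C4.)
Optimal: x1 = 4, x2 = 0
Binding: C2, x2 ≥ 0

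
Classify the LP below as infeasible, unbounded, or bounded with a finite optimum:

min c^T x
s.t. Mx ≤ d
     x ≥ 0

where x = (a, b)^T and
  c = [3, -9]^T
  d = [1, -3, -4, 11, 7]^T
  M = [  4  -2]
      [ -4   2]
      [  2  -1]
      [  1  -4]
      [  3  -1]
One constraint requires 4a - 2b ≤ 1, while the constraint -4a + 2b ≤ -3 is equivalent to 4a - 2b ≥ 3. Together they would need 3 ≤ 4a - 2b ≤ 1, which is impossible since 3 > 1. No point satisfies all constraints.

Infeasible — the constraint set is empty.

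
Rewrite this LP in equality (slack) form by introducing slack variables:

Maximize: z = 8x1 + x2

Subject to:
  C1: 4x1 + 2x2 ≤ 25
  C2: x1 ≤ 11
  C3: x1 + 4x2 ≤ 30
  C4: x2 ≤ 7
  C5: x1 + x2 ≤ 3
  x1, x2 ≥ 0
max z = 8x1 + x2

s.t.
  4x1 + 2x2 + s1 = 25
  x1 + s2 = 11
  x1 + 4x2 + s3 = 30
  x2 + s4 = 7
  x1 + x2 + s5 = 3
  x1, x2, s1, s2, s3, s4, s5 ≥ 0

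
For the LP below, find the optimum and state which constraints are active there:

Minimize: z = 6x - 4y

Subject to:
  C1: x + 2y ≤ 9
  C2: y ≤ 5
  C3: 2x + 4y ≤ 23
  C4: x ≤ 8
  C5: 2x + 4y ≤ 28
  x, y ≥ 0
Optimal: x = 0, y = 4.5
Slack at optimum:
  C1: slack = 0 (binding)
  C2: slack = 0.5
  C3: slack = 5
  C4: slack = 8
  C5: slack = 10
  x ≥ 0: x = 0 (binding)
  y ≥ 0: y = 4.5
Binding constraints: C1, x ≥ 0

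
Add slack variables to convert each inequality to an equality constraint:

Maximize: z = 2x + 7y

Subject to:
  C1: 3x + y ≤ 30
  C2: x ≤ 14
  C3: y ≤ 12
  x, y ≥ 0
max z = 2x + 7y

s.t.
  3x + y + s1 = 30
  x + s2 = 14
  y + s3 = 12
  x, y, s1, s2, s3 ≥ 0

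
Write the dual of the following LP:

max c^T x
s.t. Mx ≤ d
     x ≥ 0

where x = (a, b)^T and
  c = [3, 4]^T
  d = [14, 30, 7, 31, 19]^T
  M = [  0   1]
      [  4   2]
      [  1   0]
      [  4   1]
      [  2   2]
Minimize: z = 14y1 + 30y2 + 7y3 + 31y4 + 19y5

Subject to:
  C1: -4y2 - y3 - 4y4 - 2y5 ≤ -3
  C2: -y1 - 2y2 - y4 - 2y5 ≤ -4
  y1, y2, y3, y4, y5 ≥ 0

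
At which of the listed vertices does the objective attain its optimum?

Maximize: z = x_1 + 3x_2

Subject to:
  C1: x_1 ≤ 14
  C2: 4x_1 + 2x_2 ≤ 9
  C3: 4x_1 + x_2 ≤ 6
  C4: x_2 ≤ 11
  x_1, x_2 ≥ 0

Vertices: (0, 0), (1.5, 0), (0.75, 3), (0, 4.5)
Evaluating z = x_1 + 3x_2 at each vertex:
  (0, 0): z = 0
  (1.5, 0): z = 1.5
  (0.75, 3): z = 9.75
  (0, 4.5): z = 13.5

The largest value is z = 13.5, attained at (0, 4.5).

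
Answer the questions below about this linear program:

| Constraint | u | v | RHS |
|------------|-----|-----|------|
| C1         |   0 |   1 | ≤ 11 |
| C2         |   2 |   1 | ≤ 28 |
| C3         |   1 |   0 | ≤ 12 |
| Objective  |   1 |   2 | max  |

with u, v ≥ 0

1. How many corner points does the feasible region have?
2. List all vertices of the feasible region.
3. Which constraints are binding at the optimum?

1. 5
2. (0, 0), (12, 0), (12, 4), (8.5, 11), (0, 11)
3. C1, C2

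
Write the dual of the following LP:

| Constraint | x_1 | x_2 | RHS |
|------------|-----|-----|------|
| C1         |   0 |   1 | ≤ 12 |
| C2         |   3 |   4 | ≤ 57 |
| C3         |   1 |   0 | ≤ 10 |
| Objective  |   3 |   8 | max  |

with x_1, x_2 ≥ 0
Minimize: z = 12y1 + 57y2 + 10y3

Subject to:
  C1: -3y2 - y3 ≤ -3
  C2: -y1 - 4y2 ≤ -8
  y1, y2, y3 ≥ 0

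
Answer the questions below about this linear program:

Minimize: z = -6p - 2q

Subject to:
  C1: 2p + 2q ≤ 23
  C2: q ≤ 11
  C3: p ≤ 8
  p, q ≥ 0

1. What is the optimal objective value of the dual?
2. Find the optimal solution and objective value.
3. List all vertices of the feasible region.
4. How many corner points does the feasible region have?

1. -55 (by strong duality, equal to the primal optimum)
2. p = 8, q = 3.5, z = -55
3. (0, 0), (8, 0), (8, 3.5), (0.5, 11), (0, 11)
4. 5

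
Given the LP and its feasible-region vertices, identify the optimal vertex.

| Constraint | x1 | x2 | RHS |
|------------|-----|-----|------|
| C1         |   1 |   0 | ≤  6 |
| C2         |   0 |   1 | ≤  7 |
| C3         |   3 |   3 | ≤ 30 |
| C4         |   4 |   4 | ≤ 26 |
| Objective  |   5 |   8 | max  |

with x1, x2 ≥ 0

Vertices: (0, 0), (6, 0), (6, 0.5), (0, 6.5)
(0, 6.5) with z = 52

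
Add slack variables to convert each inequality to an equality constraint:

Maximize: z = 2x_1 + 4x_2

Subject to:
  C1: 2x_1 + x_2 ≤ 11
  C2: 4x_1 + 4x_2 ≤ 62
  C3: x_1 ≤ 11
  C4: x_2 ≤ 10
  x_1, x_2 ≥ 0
max z = 2x_1 + 4x_2

s.t.
  2x_1 + x_2 + s1 = 11
  4x_1 + 4x_2 + s2 = 62
  x_1 + s3 = 11
  x_2 + s4 = 10
  x_1, x_2, s1, s2, s3, s4 ≥ 0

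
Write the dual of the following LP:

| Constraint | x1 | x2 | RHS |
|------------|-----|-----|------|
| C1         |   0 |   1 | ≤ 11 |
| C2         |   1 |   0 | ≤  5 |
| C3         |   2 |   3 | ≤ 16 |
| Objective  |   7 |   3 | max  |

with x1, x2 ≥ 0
Minimize: z = 11y1 + 5y2 + 16y3

Subject to:
  C1: -y2 - 2y3 ≤ -7
  C2: -y1 - 3y3 ≤ -3
  y1, y2, y3 ≥ 0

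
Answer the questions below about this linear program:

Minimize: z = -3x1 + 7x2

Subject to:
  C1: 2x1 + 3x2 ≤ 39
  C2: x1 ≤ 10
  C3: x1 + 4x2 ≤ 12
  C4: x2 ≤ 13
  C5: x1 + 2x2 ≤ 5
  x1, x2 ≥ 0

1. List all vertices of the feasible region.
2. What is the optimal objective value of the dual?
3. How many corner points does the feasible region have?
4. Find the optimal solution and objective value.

1. (0, 0), (5, 0), (0, 2.5)
2. -15 (by strong duality, equal to the primal optimum)
3. 3
4. x1 = 5, x2 = 0, z = -15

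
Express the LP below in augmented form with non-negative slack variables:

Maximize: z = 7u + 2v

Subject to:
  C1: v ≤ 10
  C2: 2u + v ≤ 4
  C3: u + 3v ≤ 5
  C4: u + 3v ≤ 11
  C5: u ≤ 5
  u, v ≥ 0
max z = 7u + 2v

s.t.
  v + s1 = 10
  2u + v + s2 = 4
  u + 3v + s3 = 5
  u + 3v + s4 = 11
  u + s5 = 5
  u, v, s1, s2, s3, s4, s5 ≥ 0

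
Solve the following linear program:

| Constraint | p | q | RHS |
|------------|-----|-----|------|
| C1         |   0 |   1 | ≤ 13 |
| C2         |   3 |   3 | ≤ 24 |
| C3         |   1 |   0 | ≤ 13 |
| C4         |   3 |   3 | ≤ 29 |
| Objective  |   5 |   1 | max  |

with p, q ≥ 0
Each vertex is the intersection of two constraint boundaries that also satisfies all remaining constraints:
  p = 0 and q = 0 → (0, 0)
  3p + 3q = 24 and q = 0 → (8, 0)
  3p + 3q = 24 and p = 0 → (0, 8)

Evaluating z = 5p + q at each vertex:
  (0, 0): z = 0
  (8, 0): z = 40
  (0, 8): z = 8

The maximum is at (8, 0) with z = 40.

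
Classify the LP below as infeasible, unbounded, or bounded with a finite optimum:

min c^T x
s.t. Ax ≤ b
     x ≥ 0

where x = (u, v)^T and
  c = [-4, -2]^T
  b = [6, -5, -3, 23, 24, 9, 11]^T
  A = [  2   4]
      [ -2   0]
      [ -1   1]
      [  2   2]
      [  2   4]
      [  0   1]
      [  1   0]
The point (3, 0) satisfies every constraint, so the LP is feasible; the constraints give u ≤ 11 and v ≤ 9, which with u, v ≥ 0 keep the feasible region inside a bounded box. A feasible, bounded LP attains a finite optimum at a vertex.

Evaluating z = -4u - 2v at each vertex:
  (3, 0): z = -12

Bounded optimum: z* = -12 at (3, 0).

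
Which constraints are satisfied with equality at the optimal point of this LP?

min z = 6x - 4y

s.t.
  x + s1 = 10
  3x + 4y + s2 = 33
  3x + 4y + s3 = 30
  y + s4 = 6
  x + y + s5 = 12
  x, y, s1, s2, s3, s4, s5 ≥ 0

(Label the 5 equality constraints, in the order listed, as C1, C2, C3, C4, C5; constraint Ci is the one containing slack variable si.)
Optimal: x = 0, y = 6
Slack at optimum:
  C1: slack = 10
  C2: slack = 9
  C3: slack = 6
  C4: slack = 0 (binding)
  C5: slack = 6
  x ≥ 0: x = 0 (binding)
  y ≥ 0: y = 6
Binding constraints: C4, x ≥ 0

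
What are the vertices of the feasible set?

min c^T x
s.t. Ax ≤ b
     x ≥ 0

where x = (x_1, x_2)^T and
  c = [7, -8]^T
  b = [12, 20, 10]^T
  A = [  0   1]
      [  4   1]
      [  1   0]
Each vertex is the intersection of two constraint boundaries that also satisfies all remaining constraints:
  x_1 = 0 and x_2 = 0 → (0, 0)
  4x_1 + x_2 = 20 and x_2 = 0 → (5, 0)
  x_2 = 12 and 4x_1 + x_2 = 20 → (2, 12)
  x_2 = 12 and x_1 = 0 → (0, 12)

Vertices: (0, 0), (5, 0), (2, 12), (0, 12)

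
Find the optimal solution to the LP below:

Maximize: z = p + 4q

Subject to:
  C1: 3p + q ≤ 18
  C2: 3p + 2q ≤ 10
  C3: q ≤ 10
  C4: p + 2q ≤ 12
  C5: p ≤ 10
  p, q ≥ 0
Each vertex is the intersection of two constraint boundaries that also satisfies all remaining constraints:
  p = 0 and q = 0 → (0, 0)
  3p + 2q = 10 and q = 0 → (3.333, 0)
  3p + 2q = 10 and p = 0 → (0, 5)

Evaluating z = p + 4q at each vertex:
  (0, 0): z = 0
  (3.333, 0): z = 3.333
  (0, 5): z = 20

The maximum is at (0, 5) with z = 20.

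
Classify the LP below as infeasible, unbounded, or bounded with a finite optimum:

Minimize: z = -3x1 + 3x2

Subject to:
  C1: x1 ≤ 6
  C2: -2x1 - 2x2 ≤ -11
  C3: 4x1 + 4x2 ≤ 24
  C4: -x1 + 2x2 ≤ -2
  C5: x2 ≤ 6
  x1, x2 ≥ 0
The point (6, 0) satisfies every constraint, so the LP is feasible; the constraints give x1 ≤ 6 and x2 ≤ 6, which with x1, x2 ≥ 0 keep the feasible region inside a bounded box. A feasible, bounded LP attains a finite optimum at a vertex.

Evaluating z = -3x1 + 3x2 at each vertex:
  (5.5, 0): z = -16.5
  (6, 0): z = -18
  (4.667, 1.333): z = -10
  (4.333, 1.167): z = -9.5

Feasible with finite optimum z* = -18 at (6, 0).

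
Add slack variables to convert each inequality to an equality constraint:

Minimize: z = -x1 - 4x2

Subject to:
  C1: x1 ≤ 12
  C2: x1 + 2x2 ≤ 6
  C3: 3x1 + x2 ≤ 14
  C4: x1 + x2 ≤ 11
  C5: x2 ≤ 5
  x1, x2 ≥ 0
min z = -x1 - 4x2

s.t.
  x1 + s1 = 12
  x1 + 2x2 + s2 = 6
  3x1 + x2 + s3 = 14
  x1 + x2 + s4 = 11
  x2 + s5 = 5
  x1, x2, s1, s2, s3, s4, s5 ≥ 0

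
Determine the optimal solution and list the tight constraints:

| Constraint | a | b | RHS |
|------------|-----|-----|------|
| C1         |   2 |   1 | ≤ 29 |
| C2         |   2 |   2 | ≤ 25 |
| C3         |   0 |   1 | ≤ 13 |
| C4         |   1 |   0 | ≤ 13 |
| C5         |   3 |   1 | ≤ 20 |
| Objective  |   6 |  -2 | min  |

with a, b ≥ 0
Optimal: a = 0, b = 12.5
Slack at optimum:
  C1: slack = 16.5
  C2: slack = 0 (binding)
  C3: slack = 0.5
  C4: slack = 13
  C5: slack = 7.5
  a ≥ 0: a = 0 (binding)
  b ≥ 0: b = 12.5
Binding constraints: C2, a ≥ 0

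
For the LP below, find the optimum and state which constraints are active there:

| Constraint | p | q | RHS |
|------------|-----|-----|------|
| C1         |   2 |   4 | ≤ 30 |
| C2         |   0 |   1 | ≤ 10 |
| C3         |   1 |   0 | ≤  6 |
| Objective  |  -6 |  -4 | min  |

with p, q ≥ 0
Optimal: p = 6, q = 4.5
Binding: C1, C3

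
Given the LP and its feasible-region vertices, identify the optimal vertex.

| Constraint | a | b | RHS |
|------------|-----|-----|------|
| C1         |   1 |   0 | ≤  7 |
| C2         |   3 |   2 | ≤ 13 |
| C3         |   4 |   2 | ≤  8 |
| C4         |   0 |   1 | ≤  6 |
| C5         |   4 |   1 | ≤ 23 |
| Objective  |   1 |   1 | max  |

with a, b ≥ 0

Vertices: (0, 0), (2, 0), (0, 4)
Evaluating z = a + b at each vertex:
  (0, 0): z = 0
  (2, 0): z = 2
  (0, 4): z = 4

The largest value is z = 4, attained at (0, 4).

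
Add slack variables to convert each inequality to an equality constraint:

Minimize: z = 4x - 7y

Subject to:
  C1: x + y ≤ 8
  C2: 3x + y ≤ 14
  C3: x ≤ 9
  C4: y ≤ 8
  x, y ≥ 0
min z = 4x - 7y

s.t.
  x + y + s1 = 8
  3x + y + s2 = 14
  x + s3 = 9
  y + s4 = 8
  x, y, s1, s2, s3, s4 ≥ 0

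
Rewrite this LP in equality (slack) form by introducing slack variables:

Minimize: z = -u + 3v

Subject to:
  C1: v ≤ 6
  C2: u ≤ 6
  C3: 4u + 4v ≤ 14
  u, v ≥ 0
min z = -u + 3v

s.t.
  v + s1 = 6
  u + s2 = 6
  4u + 4v + s3 = 14
  u, v, s1, s2, s3 ≥ 0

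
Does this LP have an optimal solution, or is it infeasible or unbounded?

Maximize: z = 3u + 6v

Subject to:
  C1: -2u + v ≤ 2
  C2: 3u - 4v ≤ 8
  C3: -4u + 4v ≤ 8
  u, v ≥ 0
Feasible point: (0, 0) satisfies every constraint, so the LP is feasible.
Direction d = (1, 1): for each constraint row a, a·d ≤ 0 —
  (-2)(1) + (1)(1) = -1 ≤ 0
  (3)(1) + (-4)(1) = -1 ≤ 0
  (-4)(1) + (4)(1) = 0 ≤ 0
and d ≥ 0, so (0, 0) + t·d stays feasible for every t ≥ 0. Along this ray z = 3u + 6v changes by 9 per unit t, so z → +∞.

Unbounded — the objective can increase without bound over the feasible region.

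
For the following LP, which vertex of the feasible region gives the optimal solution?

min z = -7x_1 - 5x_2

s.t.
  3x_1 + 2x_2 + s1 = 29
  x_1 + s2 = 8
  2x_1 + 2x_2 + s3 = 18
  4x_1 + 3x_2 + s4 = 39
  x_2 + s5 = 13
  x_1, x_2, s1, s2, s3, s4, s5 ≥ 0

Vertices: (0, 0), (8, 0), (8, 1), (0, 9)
Evaluating z = -7x_1 - 5x_2 at each vertex:
  (0, 0): z = 0
  (8, 0): z = -56
  (8, 1): z = -61
  (0, 9): z = -45

The smallest value is z = -61, attained at (8, 1).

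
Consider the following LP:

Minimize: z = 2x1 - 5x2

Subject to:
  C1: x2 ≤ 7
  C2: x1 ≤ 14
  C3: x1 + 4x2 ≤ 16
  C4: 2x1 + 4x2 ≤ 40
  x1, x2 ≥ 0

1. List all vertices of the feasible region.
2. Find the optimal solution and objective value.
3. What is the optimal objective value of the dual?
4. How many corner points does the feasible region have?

1. (0, 0), (14, 0), (14, 0.5), (0, 4)
2. x1 = 0, x2 = 4, z = -20
3. -20 (by strong duality, equal to the primal optimum)
4. 4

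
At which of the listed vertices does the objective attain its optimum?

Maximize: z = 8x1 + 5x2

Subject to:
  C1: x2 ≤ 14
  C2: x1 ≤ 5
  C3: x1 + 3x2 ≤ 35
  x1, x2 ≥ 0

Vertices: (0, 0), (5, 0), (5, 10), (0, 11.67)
Evaluating z = 8x1 + 5x2 at each vertex:
  (0, 0): z = 0
  (5, 0): z = 40
  (5, 10): z = 90
  (0, 11.67): z = 58.33

The largest value is z = 90, attained at (5, 10).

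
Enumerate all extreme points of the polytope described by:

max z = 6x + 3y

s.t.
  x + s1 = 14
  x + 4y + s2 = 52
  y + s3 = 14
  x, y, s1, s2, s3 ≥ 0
Each vertex is the intersection of two constraint boundaries that also satisfies all remaining constraints:
  x = 0 and y = 0 → (0, 0)
  x = 14 and y = 0 → (14, 0)
  x = 14 and x + 4y = 52 → (14, 9.5)
  x + 4y = 52 and x = 0 → (0, 13)

Vertices: (0, 0), (14, 0), (14, 9.5), (0, 13)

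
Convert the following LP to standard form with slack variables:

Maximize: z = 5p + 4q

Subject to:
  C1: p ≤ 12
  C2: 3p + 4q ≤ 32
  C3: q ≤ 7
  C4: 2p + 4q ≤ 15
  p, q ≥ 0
max z = 5p + 4q

s.t.
  p + s1 = 12
  3p + 4q + s2 = 32
  q + s3 = 7
  2p + 4q + s4 = 15
  p, q, s1, s2, s3, s4 ≥ 0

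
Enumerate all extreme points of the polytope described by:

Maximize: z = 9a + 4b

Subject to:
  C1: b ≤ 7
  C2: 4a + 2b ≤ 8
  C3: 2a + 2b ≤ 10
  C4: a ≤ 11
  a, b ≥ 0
Each vertex is the intersection of two constraint boundaries that also satisfies all remaining constraints:
  a = 0 and b = 0 → (0, 0)
  4a + 2b = 8 and b = 0 → (2, 0)
  4a + 2b = 8 and a = 0 → (0, 4)

Vertices: (0, 0), (2, 0), (0, 4)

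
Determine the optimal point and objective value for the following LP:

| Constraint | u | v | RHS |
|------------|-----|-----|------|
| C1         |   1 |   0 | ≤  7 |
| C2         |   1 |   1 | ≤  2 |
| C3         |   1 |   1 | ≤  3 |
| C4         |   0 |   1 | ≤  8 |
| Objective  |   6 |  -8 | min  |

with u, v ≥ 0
u = 0, v = 2, z = -16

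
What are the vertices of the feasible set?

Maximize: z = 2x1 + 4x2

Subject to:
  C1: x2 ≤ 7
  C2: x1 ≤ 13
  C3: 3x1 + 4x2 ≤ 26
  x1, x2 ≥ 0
Each vertex is the intersection of two constraint boundaries that also satisfies all remaining constraints:
  x1 = 0 and x2 = 0 → (0, 0)
  3x1 + 4x2 = 26 and x2 = 0 → (8.667, 0)
  3x1 + 4x2 = 26 and x1 = 0 → (0, 6.5)

Vertices: (0, 0), (8.667, 0), (0, 6.5)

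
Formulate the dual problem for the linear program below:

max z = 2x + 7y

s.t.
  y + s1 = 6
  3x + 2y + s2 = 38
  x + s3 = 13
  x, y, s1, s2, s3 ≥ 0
Minimize: z = 6y1 + 38y2 + 13y3

Subject to:
  C1: -3y2 - y3 ≤ -2
  C2: -y1 - 2y2 ≤ -7
  y1, y2, y3 ≥ 0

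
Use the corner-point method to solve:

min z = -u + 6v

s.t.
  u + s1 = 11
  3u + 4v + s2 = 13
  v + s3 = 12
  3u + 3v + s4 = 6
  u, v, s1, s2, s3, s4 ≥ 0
u = 2, v = 0, z = -2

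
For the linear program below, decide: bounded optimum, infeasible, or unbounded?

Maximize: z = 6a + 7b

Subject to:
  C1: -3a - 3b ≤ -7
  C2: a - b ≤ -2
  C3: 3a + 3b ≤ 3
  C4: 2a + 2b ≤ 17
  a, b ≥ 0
C3 requires 3a + 3b ≤ 3, while C1 (-3a - 3b ≤ -7) is equivalent to 3a + 3b ≥ 7. Together they would need 7 ≤ 3a + 3b ≤ 3, which is impossible since 7 > 3. No point satisfies all constraints.

The feasible region is empty; the LP is infeasible.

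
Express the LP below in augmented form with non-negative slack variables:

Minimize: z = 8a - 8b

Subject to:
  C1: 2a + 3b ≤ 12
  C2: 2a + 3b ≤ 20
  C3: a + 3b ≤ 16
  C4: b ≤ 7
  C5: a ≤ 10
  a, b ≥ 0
min z = 8a - 8b

s.t.
  2a + 3b + s1 = 12
  2a + 3b + s2 = 20
  a + 3b + s3 = 16
  b + s4 = 7
  a + s5 = 10
  a, b, s1, s2, s3, s4, s5 ≥ 0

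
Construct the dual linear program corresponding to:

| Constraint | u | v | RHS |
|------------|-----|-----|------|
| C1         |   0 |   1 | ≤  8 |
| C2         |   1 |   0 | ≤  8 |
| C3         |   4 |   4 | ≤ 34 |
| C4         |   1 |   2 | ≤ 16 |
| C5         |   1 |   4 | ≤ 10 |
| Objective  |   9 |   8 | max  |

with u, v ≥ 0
Minimize: z = 8y1 + 8y2 + 34y3 + 16y4 + 10y5

Subject to:
  C1: -y2 - 4y3 - y4 - y5 ≤ -9
  C2: -y1 - 4y3 - 2y4 - 4y5 ≤ -8
  y1, y2, y3, y4, y5 ≥ 0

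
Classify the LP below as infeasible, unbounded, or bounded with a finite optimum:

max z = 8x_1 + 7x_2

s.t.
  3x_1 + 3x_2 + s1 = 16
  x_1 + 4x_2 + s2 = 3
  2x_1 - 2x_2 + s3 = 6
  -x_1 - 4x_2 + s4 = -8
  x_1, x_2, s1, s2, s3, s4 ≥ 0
The row x_1 + 4x_2 + s2 = 3 with s2 ≥ 0 requires x_1 + 4x_2 ≤ 3, while the row -x_1 - 4x_2 + s4 = -8 with s4 ≥ 0 is equivalent to x_1 + 4x_2 ≥ 8. Together they would need 8 ≤ x_1 + 4x_2 ≤ 3, which is impossible since 8 > 3. No point satisfies all constraints.

The feasible region is empty; the LP is infeasible.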